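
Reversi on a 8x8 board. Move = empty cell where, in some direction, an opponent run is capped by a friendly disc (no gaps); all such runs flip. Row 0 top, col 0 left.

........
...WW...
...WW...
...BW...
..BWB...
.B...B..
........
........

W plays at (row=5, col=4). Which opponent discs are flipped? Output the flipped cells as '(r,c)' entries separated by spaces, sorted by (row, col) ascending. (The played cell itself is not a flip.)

Answer: (4,4)

Derivation:
Dir NW: first cell 'W' (not opp) -> no flip
Dir N: opp run (4,4) capped by W -> flip
Dir NE: first cell '.' (not opp) -> no flip
Dir W: first cell '.' (not opp) -> no flip
Dir E: opp run (5,5), next='.' -> no flip
Dir SW: first cell '.' (not opp) -> no flip
Dir S: first cell '.' (not opp) -> no flip
Dir SE: first cell '.' (not opp) -> no flip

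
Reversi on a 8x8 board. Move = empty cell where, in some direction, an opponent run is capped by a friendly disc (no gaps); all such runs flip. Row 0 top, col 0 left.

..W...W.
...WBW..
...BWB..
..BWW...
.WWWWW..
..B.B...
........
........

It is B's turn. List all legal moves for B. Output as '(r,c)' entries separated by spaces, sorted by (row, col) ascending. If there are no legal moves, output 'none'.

(0,1): no bracket -> illegal
(0,3): flips 1 -> legal
(0,4): no bracket -> illegal
(0,5): flips 1 -> legal
(0,7): no bracket -> illegal
(1,1): no bracket -> illegal
(1,2): flips 1 -> legal
(1,6): flips 1 -> legal
(1,7): no bracket -> illegal
(2,2): no bracket -> illegal
(2,6): no bracket -> illegal
(3,0): flips 1 -> legal
(3,1): no bracket -> illegal
(3,5): flips 2 -> legal
(3,6): flips 1 -> legal
(4,0): no bracket -> illegal
(4,6): no bracket -> illegal
(5,0): flips 1 -> legal
(5,1): no bracket -> illegal
(5,3): flips 2 -> legal
(5,5): no bracket -> illegal
(5,6): flips 2 -> legal

Answer: (0,3) (0,5) (1,2) (1,6) (3,0) (3,5) (3,6) (5,0) (5,3) (5,6)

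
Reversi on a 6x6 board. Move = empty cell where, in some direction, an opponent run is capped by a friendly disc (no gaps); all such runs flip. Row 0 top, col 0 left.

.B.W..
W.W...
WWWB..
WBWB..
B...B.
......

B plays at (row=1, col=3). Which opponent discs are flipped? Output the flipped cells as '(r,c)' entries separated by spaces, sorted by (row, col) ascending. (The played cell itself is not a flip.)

Dir NW: first cell '.' (not opp) -> no flip
Dir N: opp run (0,3), next=edge -> no flip
Dir NE: first cell '.' (not opp) -> no flip
Dir W: opp run (1,2), next='.' -> no flip
Dir E: first cell '.' (not opp) -> no flip
Dir SW: opp run (2,2) capped by B -> flip
Dir S: first cell 'B' (not opp) -> no flip
Dir SE: first cell '.' (not opp) -> no flip

Answer: (2,2)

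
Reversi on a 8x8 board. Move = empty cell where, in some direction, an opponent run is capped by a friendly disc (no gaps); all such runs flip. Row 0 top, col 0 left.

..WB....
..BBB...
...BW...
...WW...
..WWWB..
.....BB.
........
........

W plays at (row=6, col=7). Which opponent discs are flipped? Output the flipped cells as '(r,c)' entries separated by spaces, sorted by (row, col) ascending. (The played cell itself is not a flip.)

Answer: (4,5) (5,6)

Derivation:
Dir NW: opp run (5,6) (4,5) capped by W -> flip
Dir N: first cell '.' (not opp) -> no flip
Dir NE: edge -> no flip
Dir W: first cell '.' (not opp) -> no flip
Dir E: edge -> no flip
Dir SW: first cell '.' (not opp) -> no flip
Dir S: first cell '.' (not opp) -> no flip
Dir SE: edge -> no flip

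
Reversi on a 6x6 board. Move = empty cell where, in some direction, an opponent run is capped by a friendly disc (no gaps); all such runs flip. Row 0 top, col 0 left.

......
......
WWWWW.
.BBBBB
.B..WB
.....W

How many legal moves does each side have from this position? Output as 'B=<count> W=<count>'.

-- B to move --
(1,0): flips 1 -> legal
(1,1): flips 2 -> legal
(1,2): flips 2 -> legal
(1,3): flips 3 -> legal
(1,4): flips 2 -> legal
(1,5): flips 1 -> legal
(2,5): no bracket -> illegal
(3,0): no bracket -> illegal
(4,3): flips 1 -> legal
(5,3): flips 1 -> legal
(5,4): flips 1 -> legal
B mobility = 9
-- W to move --
(2,5): flips 2 -> legal
(3,0): no bracket -> illegal
(4,0): flips 1 -> legal
(4,2): flips 3 -> legal
(4,3): flips 2 -> legal
(5,0): flips 2 -> legal
(5,1): flips 2 -> legal
(5,2): no bracket -> illegal
(5,4): no bracket -> illegal
W mobility = 6

Answer: B=9 W=6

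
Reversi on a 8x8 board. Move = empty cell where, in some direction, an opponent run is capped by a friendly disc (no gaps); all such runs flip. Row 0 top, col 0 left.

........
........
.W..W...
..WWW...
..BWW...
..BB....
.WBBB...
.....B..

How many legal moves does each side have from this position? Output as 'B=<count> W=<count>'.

-- B to move --
(1,0): no bracket -> illegal
(1,1): no bracket -> illegal
(1,2): no bracket -> illegal
(1,3): no bracket -> illegal
(1,4): no bracket -> illegal
(1,5): flips 2 -> legal
(2,0): no bracket -> illegal
(2,2): flips 1 -> legal
(2,3): flips 2 -> legal
(2,5): flips 2 -> legal
(3,0): no bracket -> illegal
(3,1): no bracket -> illegal
(3,5): flips 1 -> legal
(4,1): no bracket -> illegal
(4,5): flips 2 -> legal
(5,0): no bracket -> illegal
(5,1): no bracket -> illegal
(5,4): no bracket -> illegal
(5,5): no bracket -> illegal
(6,0): flips 1 -> legal
(7,0): flips 1 -> legal
(7,1): no bracket -> illegal
(7,2): no bracket -> illegal
B mobility = 8
-- W to move --
(3,1): no bracket -> illegal
(4,1): flips 1 -> legal
(5,1): flips 1 -> legal
(5,4): no bracket -> illegal
(5,5): no bracket -> illegal
(6,5): flips 3 -> legal
(6,6): no bracket -> illegal
(7,1): flips 2 -> legal
(7,2): flips 3 -> legal
(7,3): flips 2 -> legal
(7,4): no bracket -> illegal
(7,6): no bracket -> illegal
W mobility = 6

Answer: B=8 W=6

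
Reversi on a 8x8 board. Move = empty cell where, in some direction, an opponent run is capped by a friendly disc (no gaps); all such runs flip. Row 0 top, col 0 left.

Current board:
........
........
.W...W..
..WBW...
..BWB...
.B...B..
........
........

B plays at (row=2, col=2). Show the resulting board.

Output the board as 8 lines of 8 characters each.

Place B at (2,2); scan 8 dirs for brackets.
Dir NW: first cell '.' (not opp) -> no flip
Dir N: first cell '.' (not opp) -> no flip
Dir NE: first cell '.' (not opp) -> no flip
Dir W: opp run (2,1), next='.' -> no flip
Dir E: first cell '.' (not opp) -> no flip
Dir SW: first cell '.' (not opp) -> no flip
Dir S: opp run (3,2) capped by B -> flip
Dir SE: first cell 'B' (not opp) -> no flip
All flips: (3,2)

Answer: ........
........
.WB..W..
..BBW...
..BWB...
.B...B..
........
........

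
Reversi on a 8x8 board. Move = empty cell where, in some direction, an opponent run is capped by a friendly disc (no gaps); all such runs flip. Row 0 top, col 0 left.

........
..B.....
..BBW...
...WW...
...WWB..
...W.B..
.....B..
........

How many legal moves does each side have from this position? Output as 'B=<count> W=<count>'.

Answer: B=3 W=7

Derivation:
-- B to move --
(1,3): no bracket -> illegal
(1,4): no bracket -> illegal
(1,5): no bracket -> illegal
(2,5): flips 1 -> legal
(3,2): no bracket -> illegal
(3,5): no bracket -> illegal
(4,2): flips 2 -> legal
(5,2): no bracket -> illegal
(5,4): no bracket -> illegal
(6,2): no bracket -> illegal
(6,3): flips 3 -> legal
(6,4): no bracket -> illegal
B mobility = 3
-- W to move --
(0,1): flips 2 -> legal
(0,2): no bracket -> illegal
(0,3): no bracket -> illegal
(1,1): flips 1 -> legal
(1,3): flips 1 -> legal
(1,4): no bracket -> illegal
(2,1): flips 2 -> legal
(3,1): no bracket -> illegal
(3,2): no bracket -> illegal
(3,5): no bracket -> illegal
(3,6): no bracket -> illegal
(4,6): flips 1 -> legal
(5,4): no bracket -> illegal
(5,6): flips 1 -> legal
(6,4): no bracket -> illegal
(6,6): flips 1 -> legal
(7,4): no bracket -> illegal
(7,5): no bracket -> illegal
(7,6): no bracket -> illegal
W mobility = 7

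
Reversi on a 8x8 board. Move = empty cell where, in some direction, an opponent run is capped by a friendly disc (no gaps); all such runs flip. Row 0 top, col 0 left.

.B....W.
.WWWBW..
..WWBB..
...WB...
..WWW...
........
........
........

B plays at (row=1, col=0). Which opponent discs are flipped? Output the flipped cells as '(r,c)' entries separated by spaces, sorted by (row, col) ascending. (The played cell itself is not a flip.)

Dir NW: edge -> no flip
Dir N: first cell '.' (not opp) -> no flip
Dir NE: first cell 'B' (not opp) -> no flip
Dir W: edge -> no flip
Dir E: opp run (1,1) (1,2) (1,3) capped by B -> flip
Dir SW: edge -> no flip
Dir S: first cell '.' (not opp) -> no flip
Dir SE: first cell '.' (not opp) -> no flip

Answer: (1,1) (1,2) (1,3)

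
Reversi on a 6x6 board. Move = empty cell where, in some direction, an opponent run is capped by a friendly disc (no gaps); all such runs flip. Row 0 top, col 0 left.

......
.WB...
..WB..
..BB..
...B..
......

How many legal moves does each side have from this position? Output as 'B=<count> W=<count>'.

Answer: B=3 W=5

Derivation:
-- B to move --
(0,0): flips 2 -> legal
(0,1): no bracket -> illegal
(0,2): no bracket -> illegal
(1,0): flips 1 -> legal
(1,3): no bracket -> illegal
(2,0): no bracket -> illegal
(2,1): flips 1 -> legal
(3,1): no bracket -> illegal
B mobility = 3
-- W to move --
(0,1): no bracket -> illegal
(0,2): flips 1 -> legal
(0,3): no bracket -> illegal
(1,3): flips 1 -> legal
(1,4): no bracket -> illegal
(2,1): no bracket -> illegal
(2,4): flips 1 -> legal
(3,1): no bracket -> illegal
(3,4): no bracket -> illegal
(4,1): no bracket -> illegal
(4,2): flips 1 -> legal
(4,4): flips 1 -> legal
(5,2): no bracket -> illegal
(5,3): no bracket -> illegal
(5,4): no bracket -> illegal
W mobility = 5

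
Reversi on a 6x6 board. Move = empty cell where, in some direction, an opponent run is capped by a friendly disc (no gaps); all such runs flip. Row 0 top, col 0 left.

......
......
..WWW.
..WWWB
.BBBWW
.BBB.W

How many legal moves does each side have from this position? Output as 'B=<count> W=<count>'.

-- B to move --
(1,1): no bracket -> illegal
(1,2): flips 2 -> legal
(1,3): flips 3 -> legal
(1,4): flips 2 -> legal
(1,5): flips 2 -> legal
(2,1): flips 1 -> legal
(2,5): flips 1 -> legal
(3,1): flips 3 -> legal
(5,4): no bracket -> illegal
B mobility = 7
-- W to move --
(2,5): flips 1 -> legal
(3,0): no bracket -> illegal
(3,1): no bracket -> illegal
(4,0): flips 3 -> legal
(5,0): flips 1 -> legal
(5,4): flips 1 -> legal
W mobility = 4

Answer: B=7 W=4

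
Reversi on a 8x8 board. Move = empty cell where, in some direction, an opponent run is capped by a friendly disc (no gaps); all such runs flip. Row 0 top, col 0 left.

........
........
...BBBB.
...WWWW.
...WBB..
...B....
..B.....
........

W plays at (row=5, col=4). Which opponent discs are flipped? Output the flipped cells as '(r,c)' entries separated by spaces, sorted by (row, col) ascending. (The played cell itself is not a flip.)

Dir NW: first cell 'W' (not opp) -> no flip
Dir N: opp run (4,4) capped by W -> flip
Dir NE: opp run (4,5) capped by W -> flip
Dir W: opp run (5,3), next='.' -> no flip
Dir E: first cell '.' (not opp) -> no flip
Dir SW: first cell '.' (not opp) -> no flip
Dir S: first cell '.' (not opp) -> no flip
Dir SE: first cell '.' (not opp) -> no flip

Answer: (4,4) (4,5)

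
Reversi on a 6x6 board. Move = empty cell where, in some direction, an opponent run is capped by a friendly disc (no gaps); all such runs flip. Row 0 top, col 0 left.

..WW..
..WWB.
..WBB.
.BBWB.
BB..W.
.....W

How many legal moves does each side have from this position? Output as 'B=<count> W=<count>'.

-- B to move --
(0,1): flips 1 -> legal
(0,4): flips 2 -> legal
(1,1): flips 2 -> legal
(2,1): flips 1 -> legal
(3,5): no bracket -> illegal
(4,2): flips 1 -> legal
(4,3): flips 1 -> legal
(4,5): no bracket -> illegal
(5,3): no bracket -> illegal
(5,4): flips 1 -> legal
B mobility = 7
-- W to move --
(0,4): flips 3 -> legal
(0,5): no bracket -> illegal
(1,5): flips 2 -> legal
(2,0): no bracket -> illegal
(2,1): no bracket -> illegal
(2,5): flips 3 -> legal
(3,0): flips 2 -> legal
(3,5): flips 2 -> legal
(4,2): flips 1 -> legal
(4,3): no bracket -> illegal
(4,5): flips 2 -> legal
(5,0): no bracket -> illegal
(5,1): no bracket -> illegal
(5,2): no bracket -> illegal
W mobility = 7

Answer: B=7 W=7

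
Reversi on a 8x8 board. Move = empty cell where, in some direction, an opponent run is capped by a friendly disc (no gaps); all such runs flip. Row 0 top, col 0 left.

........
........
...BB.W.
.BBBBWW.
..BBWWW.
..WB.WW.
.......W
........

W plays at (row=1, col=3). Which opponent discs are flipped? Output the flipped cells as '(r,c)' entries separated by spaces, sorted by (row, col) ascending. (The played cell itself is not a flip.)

Dir NW: first cell '.' (not opp) -> no flip
Dir N: first cell '.' (not opp) -> no flip
Dir NE: first cell '.' (not opp) -> no flip
Dir W: first cell '.' (not opp) -> no flip
Dir E: first cell '.' (not opp) -> no flip
Dir SW: first cell '.' (not opp) -> no flip
Dir S: opp run (2,3) (3,3) (4,3) (5,3), next='.' -> no flip
Dir SE: opp run (2,4) capped by W -> flip

Answer: (2,4)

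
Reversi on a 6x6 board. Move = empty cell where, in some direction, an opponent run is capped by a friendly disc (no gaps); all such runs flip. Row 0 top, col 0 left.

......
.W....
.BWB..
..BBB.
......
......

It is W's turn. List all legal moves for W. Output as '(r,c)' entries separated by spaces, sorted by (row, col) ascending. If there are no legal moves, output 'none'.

(1,0): no bracket -> illegal
(1,2): no bracket -> illegal
(1,3): no bracket -> illegal
(1,4): no bracket -> illegal
(2,0): flips 1 -> legal
(2,4): flips 1 -> legal
(2,5): no bracket -> illegal
(3,0): no bracket -> illegal
(3,1): flips 1 -> legal
(3,5): no bracket -> illegal
(4,1): no bracket -> illegal
(4,2): flips 1 -> legal
(4,3): no bracket -> illegal
(4,4): flips 1 -> legal
(4,5): no bracket -> illegal

Answer: (2,0) (2,4) (3,1) (4,2) (4,4)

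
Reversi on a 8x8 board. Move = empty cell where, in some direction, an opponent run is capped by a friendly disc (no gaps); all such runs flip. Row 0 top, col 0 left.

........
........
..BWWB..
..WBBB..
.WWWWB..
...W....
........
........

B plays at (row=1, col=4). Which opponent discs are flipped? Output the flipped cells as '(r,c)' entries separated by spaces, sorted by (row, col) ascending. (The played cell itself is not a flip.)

Dir NW: first cell '.' (not opp) -> no flip
Dir N: first cell '.' (not opp) -> no flip
Dir NE: first cell '.' (not opp) -> no flip
Dir W: first cell '.' (not opp) -> no flip
Dir E: first cell '.' (not opp) -> no flip
Dir SW: opp run (2,3) (3,2) (4,1), next='.' -> no flip
Dir S: opp run (2,4) capped by B -> flip
Dir SE: first cell 'B' (not opp) -> no flip

Answer: (2,4)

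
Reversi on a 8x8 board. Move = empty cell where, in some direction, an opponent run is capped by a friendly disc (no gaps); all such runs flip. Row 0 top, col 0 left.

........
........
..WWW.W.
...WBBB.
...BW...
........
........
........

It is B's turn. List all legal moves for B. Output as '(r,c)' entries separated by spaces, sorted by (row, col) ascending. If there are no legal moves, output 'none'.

Answer: (1,2) (1,3) (1,4) (1,6) (1,7) (3,2) (4,5) (5,3) (5,4)

Derivation:
(1,1): no bracket -> illegal
(1,2): flips 1 -> legal
(1,3): flips 3 -> legal
(1,4): flips 1 -> legal
(1,5): no bracket -> illegal
(1,6): flips 1 -> legal
(1,7): flips 1 -> legal
(2,1): no bracket -> illegal
(2,5): no bracket -> illegal
(2,7): no bracket -> illegal
(3,1): no bracket -> illegal
(3,2): flips 1 -> legal
(3,7): no bracket -> illegal
(4,2): no bracket -> illegal
(4,5): flips 1 -> legal
(5,3): flips 1 -> legal
(5,4): flips 1 -> legal
(5,5): no bracket -> illegal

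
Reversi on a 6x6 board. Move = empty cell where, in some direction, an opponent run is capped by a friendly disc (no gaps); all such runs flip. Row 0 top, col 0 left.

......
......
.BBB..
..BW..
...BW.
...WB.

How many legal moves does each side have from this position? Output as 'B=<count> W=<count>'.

Answer: B=4 W=5

Derivation:
-- B to move --
(2,4): no bracket -> illegal
(3,4): flips 2 -> legal
(3,5): no bracket -> illegal
(4,2): no bracket -> illegal
(4,5): flips 1 -> legal
(5,2): flips 1 -> legal
(5,5): flips 2 -> legal
B mobility = 4
-- W to move --
(1,0): no bracket -> illegal
(1,1): flips 1 -> legal
(1,2): no bracket -> illegal
(1,3): flips 1 -> legal
(1,4): no bracket -> illegal
(2,0): no bracket -> illegal
(2,4): no bracket -> illegal
(3,0): no bracket -> illegal
(3,1): flips 1 -> legal
(3,4): no bracket -> illegal
(4,1): no bracket -> illegal
(4,2): flips 1 -> legal
(4,5): no bracket -> illegal
(5,2): no bracket -> illegal
(5,5): flips 1 -> legal
W mobility = 5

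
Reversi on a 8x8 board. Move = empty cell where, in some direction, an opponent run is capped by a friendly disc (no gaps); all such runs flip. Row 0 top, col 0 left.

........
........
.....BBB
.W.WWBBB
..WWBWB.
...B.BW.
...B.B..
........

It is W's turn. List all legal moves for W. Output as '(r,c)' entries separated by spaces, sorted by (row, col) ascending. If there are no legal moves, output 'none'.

(1,4): no bracket -> illegal
(1,5): flips 2 -> legal
(1,6): flips 4 -> legal
(1,7): no bracket -> illegal
(2,4): no bracket -> illegal
(4,7): flips 1 -> legal
(5,2): no bracket -> illegal
(5,4): flips 2 -> legal
(5,7): no bracket -> illegal
(6,2): no bracket -> illegal
(6,4): flips 1 -> legal
(6,6): flips 2 -> legal
(7,2): no bracket -> illegal
(7,3): flips 2 -> legal
(7,4): flips 1 -> legal
(7,5): flips 2 -> legal
(7,6): no bracket -> illegal

Answer: (1,5) (1,6) (4,7) (5,4) (6,4) (6,6) (7,3) (7,4) (7,5)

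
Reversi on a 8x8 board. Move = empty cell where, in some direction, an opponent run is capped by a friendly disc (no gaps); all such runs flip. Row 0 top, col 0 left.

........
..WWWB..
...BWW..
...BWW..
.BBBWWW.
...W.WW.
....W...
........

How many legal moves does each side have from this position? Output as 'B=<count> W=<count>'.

-- B to move --
(0,1): flips 1 -> legal
(0,2): no bracket -> illegal
(0,3): flips 1 -> legal
(0,4): no bracket -> illegal
(0,5): flips 1 -> legal
(1,1): flips 3 -> legal
(1,6): flips 2 -> legal
(2,1): no bracket -> illegal
(2,2): no bracket -> illegal
(2,6): flips 2 -> legal
(3,6): flips 2 -> legal
(3,7): no bracket -> illegal
(4,7): flips 3 -> legal
(5,2): no bracket -> illegal
(5,4): no bracket -> illegal
(5,7): no bracket -> illegal
(6,2): no bracket -> illegal
(6,3): flips 1 -> legal
(6,5): flips 4 -> legal
(6,6): flips 2 -> legal
(6,7): flips 3 -> legal
(7,3): no bracket -> illegal
(7,4): no bracket -> illegal
(7,5): flips 2 -> legal
B mobility = 13
-- W to move --
(0,4): no bracket -> illegal
(0,5): flips 1 -> legal
(0,6): flips 1 -> legal
(1,6): flips 1 -> legal
(2,2): flips 2 -> legal
(2,6): no bracket -> illegal
(3,0): no bracket -> illegal
(3,1): flips 1 -> legal
(3,2): flips 2 -> legal
(4,0): flips 3 -> legal
(5,0): no bracket -> illegal
(5,1): flips 2 -> legal
(5,2): flips 1 -> legal
(5,4): no bracket -> illegal
W mobility = 9

Answer: B=13 W=9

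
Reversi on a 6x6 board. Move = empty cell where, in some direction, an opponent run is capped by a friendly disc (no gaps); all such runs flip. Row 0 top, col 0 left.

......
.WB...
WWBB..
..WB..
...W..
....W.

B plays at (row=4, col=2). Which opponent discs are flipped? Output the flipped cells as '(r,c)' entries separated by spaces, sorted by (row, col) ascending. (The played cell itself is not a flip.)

Dir NW: first cell '.' (not opp) -> no flip
Dir N: opp run (3,2) capped by B -> flip
Dir NE: first cell 'B' (not opp) -> no flip
Dir W: first cell '.' (not opp) -> no flip
Dir E: opp run (4,3), next='.' -> no flip
Dir SW: first cell '.' (not opp) -> no flip
Dir S: first cell '.' (not opp) -> no flip
Dir SE: first cell '.' (not opp) -> no flip

Answer: (3,2)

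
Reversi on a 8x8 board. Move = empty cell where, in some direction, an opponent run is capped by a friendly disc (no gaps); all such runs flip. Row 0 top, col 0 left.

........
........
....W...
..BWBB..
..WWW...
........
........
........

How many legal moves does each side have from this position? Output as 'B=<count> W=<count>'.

Answer: B=5 W=7

Derivation:
-- B to move --
(1,3): flips 1 -> legal
(1,4): flips 1 -> legal
(1,5): no bracket -> illegal
(2,2): no bracket -> illegal
(2,3): no bracket -> illegal
(2,5): no bracket -> illegal
(3,1): no bracket -> illegal
(4,1): no bracket -> illegal
(4,5): no bracket -> illegal
(5,1): no bracket -> illegal
(5,2): flips 2 -> legal
(5,3): flips 1 -> legal
(5,4): flips 2 -> legal
(5,5): no bracket -> illegal
B mobility = 5
-- W to move --
(2,1): flips 1 -> legal
(2,2): flips 1 -> legal
(2,3): no bracket -> illegal
(2,5): flips 1 -> legal
(2,6): flips 1 -> legal
(3,1): flips 1 -> legal
(3,6): flips 2 -> legal
(4,1): no bracket -> illegal
(4,5): no bracket -> illegal
(4,6): flips 1 -> legal
W mobility = 7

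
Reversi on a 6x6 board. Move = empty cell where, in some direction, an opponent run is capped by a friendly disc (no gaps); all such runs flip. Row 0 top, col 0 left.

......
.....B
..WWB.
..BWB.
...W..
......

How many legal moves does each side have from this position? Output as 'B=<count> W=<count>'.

-- B to move --
(1,1): no bracket -> illegal
(1,2): flips 2 -> legal
(1,3): no bracket -> illegal
(1,4): flips 1 -> legal
(2,1): flips 2 -> legal
(3,1): no bracket -> illegal
(4,2): flips 1 -> legal
(4,4): no bracket -> illegal
(5,2): flips 1 -> legal
(5,3): no bracket -> illegal
(5,4): flips 1 -> legal
B mobility = 6
-- W to move --
(0,4): no bracket -> illegal
(0,5): no bracket -> illegal
(1,3): no bracket -> illegal
(1,4): no bracket -> illegal
(2,1): flips 1 -> legal
(2,5): flips 2 -> legal
(3,1): flips 1 -> legal
(3,5): flips 1 -> legal
(4,1): flips 1 -> legal
(4,2): flips 1 -> legal
(4,4): no bracket -> illegal
(4,5): flips 1 -> legal
W mobility = 7

Answer: B=6 W=7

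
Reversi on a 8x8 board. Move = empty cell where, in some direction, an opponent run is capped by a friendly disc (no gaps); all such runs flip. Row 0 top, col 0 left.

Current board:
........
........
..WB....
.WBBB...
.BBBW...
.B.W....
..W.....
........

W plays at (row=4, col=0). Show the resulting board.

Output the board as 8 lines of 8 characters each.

Place W at (4,0); scan 8 dirs for brackets.
Dir NW: edge -> no flip
Dir N: first cell '.' (not opp) -> no flip
Dir NE: first cell 'W' (not opp) -> no flip
Dir W: edge -> no flip
Dir E: opp run (4,1) (4,2) (4,3) capped by W -> flip
Dir SW: edge -> no flip
Dir S: first cell '.' (not opp) -> no flip
Dir SE: opp run (5,1) capped by W -> flip
All flips: (4,1) (4,2) (4,3) (5,1)

Answer: ........
........
..WB....
.WBBB...
WWWWW...
.W.W....
..W.....
........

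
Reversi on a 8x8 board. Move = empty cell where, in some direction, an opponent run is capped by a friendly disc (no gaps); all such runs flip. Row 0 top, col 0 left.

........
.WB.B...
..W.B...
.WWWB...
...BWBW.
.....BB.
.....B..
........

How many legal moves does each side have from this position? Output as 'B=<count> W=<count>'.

Answer: B=10 W=10

Derivation:
-- B to move --
(0,0): flips 4 -> legal
(0,1): no bracket -> illegal
(0,2): no bracket -> illegal
(1,0): flips 1 -> legal
(1,3): no bracket -> illegal
(2,0): no bracket -> illegal
(2,1): flips 1 -> legal
(2,3): flips 1 -> legal
(3,0): flips 3 -> legal
(3,5): no bracket -> illegal
(3,6): flips 1 -> legal
(3,7): flips 1 -> legal
(4,0): no bracket -> illegal
(4,1): no bracket -> illegal
(4,2): flips 3 -> legal
(4,7): flips 1 -> legal
(5,3): no bracket -> illegal
(5,4): flips 1 -> legal
(5,7): no bracket -> illegal
B mobility = 10
-- W to move --
(0,1): no bracket -> illegal
(0,2): flips 1 -> legal
(0,3): no bracket -> illegal
(0,4): flips 3 -> legal
(0,5): no bracket -> illegal
(1,3): flips 1 -> legal
(1,5): flips 1 -> legal
(2,1): no bracket -> illegal
(2,3): no bracket -> illegal
(2,5): no bracket -> illegal
(3,5): flips 1 -> legal
(3,6): no bracket -> illegal
(4,2): flips 1 -> legal
(4,7): no bracket -> illegal
(5,2): no bracket -> illegal
(5,3): flips 1 -> legal
(5,4): flips 1 -> legal
(5,7): no bracket -> illegal
(6,4): flips 1 -> legal
(6,6): flips 2 -> legal
(6,7): no bracket -> illegal
(7,4): no bracket -> illegal
(7,5): no bracket -> illegal
(7,6): no bracket -> illegal
W mobility = 10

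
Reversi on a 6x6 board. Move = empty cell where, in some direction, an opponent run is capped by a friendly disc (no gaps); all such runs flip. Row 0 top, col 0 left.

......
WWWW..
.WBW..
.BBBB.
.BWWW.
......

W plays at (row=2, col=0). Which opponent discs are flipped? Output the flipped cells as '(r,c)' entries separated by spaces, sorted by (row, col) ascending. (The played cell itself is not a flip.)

Answer: (3,1)

Derivation:
Dir NW: edge -> no flip
Dir N: first cell 'W' (not opp) -> no flip
Dir NE: first cell 'W' (not opp) -> no flip
Dir W: edge -> no flip
Dir E: first cell 'W' (not opp) -> no flip
Dir SW: edge -> no flip
Dir S: first cell '.' (not opp) -> no flip
Dir SE: opp run (3,1) capped by W -> flip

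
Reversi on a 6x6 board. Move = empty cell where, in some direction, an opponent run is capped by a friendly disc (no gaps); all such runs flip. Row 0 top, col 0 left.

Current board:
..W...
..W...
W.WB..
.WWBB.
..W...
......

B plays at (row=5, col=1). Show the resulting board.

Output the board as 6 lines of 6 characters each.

Answer: ..W...
..W...
W.WB..
.WWBB.
..B...
.B....

Derivation:
Place B at (5,1); scan 8 dirs for brackets.
Dir NW: first cell '.' (not opp) -> no flip
Dir N: first cell '.' (not opp) -> no flip
Dir NE: opp run (4,2) capped by B -> flip
Dir W: first cell '.' (not opp) -> no flip
Dir E: first cell '.' (not opp) -> no flip
Dir SW: edge -> no flip
Dir S: edge -> no flip
Dir SE: edge -> no flip
All flips: (4,2)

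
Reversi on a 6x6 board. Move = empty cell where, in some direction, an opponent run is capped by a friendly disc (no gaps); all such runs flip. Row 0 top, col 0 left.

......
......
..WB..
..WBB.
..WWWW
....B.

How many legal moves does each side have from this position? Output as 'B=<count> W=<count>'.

-- B to move --
(1,1): flips 1 -> legal
(1,2): no bracket -> illegal
(1,3): no bracket -> illegal
(2,1): flips 3 -> legal
(3,1): flips 1 -> legal
(3,5): no bracket -> illegal
(4,1): flips 1 -> legal
(5,1): flips 1 -> legal
(5,2): flips 1 -> legal
(5,3): flips 1 -> legal
(5,5): flips 1 -> legal
B mobility = 8
-- W to move --
(1,2): flips 2 -> legal
(1,3): flips 2 -> legal
(1,4): flips 1 -> legal
(2,4): flips 3 -> legal
(2,5): flips 1 -> legal
(3,5): flips 2 -> legal
(5,3): no bracket -> illegal
(5,5): no bracket -> illegal
W mobility = 6

Answer: B=8 W=6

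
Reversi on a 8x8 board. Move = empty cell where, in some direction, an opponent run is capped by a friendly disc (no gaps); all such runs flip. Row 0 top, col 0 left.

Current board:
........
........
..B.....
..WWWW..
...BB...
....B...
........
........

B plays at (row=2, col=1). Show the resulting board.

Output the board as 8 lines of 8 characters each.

Place B at (2,1); scan 8 dirs for brackets.
Dir NW: first cell '.' (not opp) -> no flip
Dir N: first cell '.' (not opp) -> no flip
Dir NE: first cell '.' (not opp) -> no flip
Dir W: first cell '.' (not opp) -> no flip
Dir E: first cell 'B' (not opp) -> no flip
Dir SW: first cell '.' (not opp) -> no flip
Dir S: first cell '.' (not opp) -> no flip
Dir SE: opp run (3,2) capped by B -> flip
All flips: (3,2)

Answer: ........
........
.BB.....
..BWWW..
...BB...
....B...
........
........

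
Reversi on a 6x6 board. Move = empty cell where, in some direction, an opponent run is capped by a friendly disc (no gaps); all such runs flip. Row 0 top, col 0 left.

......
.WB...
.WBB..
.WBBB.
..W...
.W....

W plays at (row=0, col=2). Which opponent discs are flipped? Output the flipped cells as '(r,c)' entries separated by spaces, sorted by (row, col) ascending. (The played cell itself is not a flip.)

Dir NW: edge -> no flip
Dir N: edge -> no flip
Dir NE: edge -> no flip
Dir W: first cell '.' (not opp) -> no flip
Dir E: first cell '.' (not opp) -> no flip
Dir SW: first cell 'W' (not opp) -> no flip
Dir S: opp run (1,2) (2,2) (3,2) capped by W -> flip
Dir SE: first cell '.' (not opp) -> no flip

Answer: (1,2) (2,2) (3,2)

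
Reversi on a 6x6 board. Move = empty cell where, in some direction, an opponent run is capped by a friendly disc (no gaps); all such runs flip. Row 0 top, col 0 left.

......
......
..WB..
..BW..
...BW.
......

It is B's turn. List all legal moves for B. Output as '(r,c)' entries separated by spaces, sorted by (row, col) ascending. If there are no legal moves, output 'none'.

Answer: (1,2) (2,1) (3,4) (4,5)

Derivation:
(1,1): no bracket -> illegal
(1,2): flips 1 -> legal
(1,3): no bracket -> illegal
(2,1): flips 1 -> legal
(2,4): no bracket -> illegal
(3,1): no bracket -> illegal
(3,4): flips 1 -> legal
(3,5): no bracket -> illegal
(4,2): no bracket -> illegal
(4,5): flips 1 -> legal
(5,3): no bracket -> illegal
(5,4): no bracket -> illegal
(5,5): no bracket -> illegal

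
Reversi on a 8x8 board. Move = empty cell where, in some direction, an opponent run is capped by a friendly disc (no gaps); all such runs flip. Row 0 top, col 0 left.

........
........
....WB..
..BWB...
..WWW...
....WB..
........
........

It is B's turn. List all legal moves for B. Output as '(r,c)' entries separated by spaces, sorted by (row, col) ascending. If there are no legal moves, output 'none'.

Answer: (1,4) (2,2) (2,3) (5,2) (5,3) (6,4) (6,5)

Derivation:
(1,3): no bracket -> illegal
(1,4): flips 1 -> legal
(1,5): no bracket -> illegal
(2,2): flips 2 -> legal
(2,3): flips 1 -> legal
(3,1): no bracket -> illegal
(3,5): no bracket -> illegal
(4,1): no bracket -> illegal
(4,5): no bracket -> illegal
(5,1): no bracket -> illegal
(5,2): flips 2 -> legal
(5,3): flips 1 -> legal
(6,3): no bracket -> illegal
(6,4): flips 2 -> legal
(6,5): flips 2 -> legal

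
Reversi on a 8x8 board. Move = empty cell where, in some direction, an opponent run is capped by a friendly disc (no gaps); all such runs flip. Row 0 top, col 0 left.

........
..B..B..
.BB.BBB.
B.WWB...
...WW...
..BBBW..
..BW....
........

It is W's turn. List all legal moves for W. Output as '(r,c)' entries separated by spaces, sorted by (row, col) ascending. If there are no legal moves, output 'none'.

(0,1): no bracket -> illegal
(0,2): flips 2 -> legal
(0,3): no bracket -> illegal
(0,4): no bracket -> illegal
(0,5): no bracket -> illegal
(0,6): flips 2 -> legal
(1,0): flips 1 -> legal
(1,1): flips 1 -> legal
(1,3): no bracket -> illegal
(1,4): flips 2 -> legal
(1,6): flips 2 -> legal
(1,7): no bracket -> illegal
(2,0): no bracket -> illegal
(2,3): no bracket -> illegal
(2,7): no bracket -> illegal
(3,1): no bracket -> illegal
(3,5): flips 1 -> legal
(3,6): no bracket -> illegal
(3,7): no bracket -> illegal
(4,0): no bracket -> illegal
(4,1): flips 1 -> legal
(4,2): no bracket -> illegal
(4,5): flips 1 -> legal
(5,1): flips 3 -> legal
(6,1): flips 2 -> legal
(6,4): flips 1 -> legal
(6,5): flips 1 -> legal
(7,1): flips 2 -> legal
(7,2): no bracket -> illegal
(7,3): no bracket -> illegal

Answer: (0,2) (0,6) (1,0) (1,1) (1,4) (1,6) (3,5) (4,1) (4,5) (5,1) (6,1) (6,4) (6,5) (7,1)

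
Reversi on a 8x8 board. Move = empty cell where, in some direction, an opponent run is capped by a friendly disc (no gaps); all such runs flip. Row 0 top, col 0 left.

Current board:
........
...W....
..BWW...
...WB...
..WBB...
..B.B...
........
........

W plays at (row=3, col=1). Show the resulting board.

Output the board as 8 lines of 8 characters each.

Answer: ........
...W....
..WWW...
.W.WB...
..WBB...
..B.B...
........
........

Derivation:
Place W at (3,1); scan 8 dirs for brackets.
Dir NW: first cell '.' (not opp) -> no flip
Dir N: first cell '.' (not opp) -> no flip
Dir NE: opp run (2,2) capped by W -> flip
Dir W: first cell '.' (not opp) -> no flip
Dir E: first cell '.' (not opp) -> no flip
Dir SW: first cell '.' (not opp) -> no flip
Dir S: first cell '.' (not opp) -> no flip
Dir SE: first cell 'W' (not opp) -> no flip
All flips: (2,2)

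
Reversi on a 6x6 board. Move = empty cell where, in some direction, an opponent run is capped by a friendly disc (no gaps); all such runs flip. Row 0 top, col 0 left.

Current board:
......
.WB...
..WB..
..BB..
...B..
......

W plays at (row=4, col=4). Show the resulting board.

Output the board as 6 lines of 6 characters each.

Answer: ......
.WB...
..WB..
..BW..
...BW.
......

Derivation:
Place W at (4,4); scan 8 dirs for brackets.
Dir NW: opp run (3,3) capped by W -> flip
Dir N: first cell '.' (not opp) -> no flip
Dir NE: first cell '.' (not opp) -> no flip
Dir W: opp run (4,3), next='.' -> no flip
Dir E: first cell '.' (not opp) -> no flip
Dir SW: first cell '.' (not opp) -> no flip
Dir S: first cell '.' (not opp) -> no flip
Dir SE: first cell '.' (not opp) -> no flip
All flips: (3,3)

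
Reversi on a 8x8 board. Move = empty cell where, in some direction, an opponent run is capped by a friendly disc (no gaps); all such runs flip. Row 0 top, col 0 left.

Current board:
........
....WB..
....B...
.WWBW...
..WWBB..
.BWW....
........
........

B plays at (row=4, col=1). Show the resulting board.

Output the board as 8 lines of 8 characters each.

Answer: ........
....WB..
....B...
.WWBW...
.BBBBB..
.BWW....
........
........

Derivation:
Place B at (4,1); scan 8 dirs for brackets.
Dir NW: first cell '.' (not opp) -> no flip
Dir N: opp run (3,1), next='.' -> no flip
Dir NE: opp run (3,2), next='.' -> no flip
Dir W: first cell '.' (not opp) -> no flip
Dir E: opp run (4,2) (4,3) capped by B -> flip
Dir SW: first cell '.' (not opp) -> no flip
Dir S: first cell 'B' (not opp) -> no flip
Dir SE: opp run (5,2), next='.' -> no flip
All flips: (4,2) (4,3)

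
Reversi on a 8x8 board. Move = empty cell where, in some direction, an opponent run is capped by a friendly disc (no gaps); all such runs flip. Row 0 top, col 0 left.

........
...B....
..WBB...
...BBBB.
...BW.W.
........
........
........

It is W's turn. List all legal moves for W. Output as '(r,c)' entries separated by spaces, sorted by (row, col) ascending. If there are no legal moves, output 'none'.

(0,2): flips 3 -> legal
(0,3): no bracket -> illegal
(0,4): flips 1 -> legal
(1,2): no bracket -> illegal
(1,4): flips 2 -> legal
(1,5): no bracket -> illegal
(2,5): flips 2 -> legal
(2,6): flips 2 -> legal
(2,7): no bracket -> illegal
(3,2): no bracket -> illegal
(3,7): no bracket -> illegal
(4,2): flips 1 -> legal
(4,5): no bracket -> illegal
(4,7): no bracket -> illegal
(5,2): no bracket -> illegal
(5,3): no bracket -> illegal
(5,4): no bracket -> illegal

Answer: (0,2) (0,4) (1,4) (2,5) (2,6) (4,2)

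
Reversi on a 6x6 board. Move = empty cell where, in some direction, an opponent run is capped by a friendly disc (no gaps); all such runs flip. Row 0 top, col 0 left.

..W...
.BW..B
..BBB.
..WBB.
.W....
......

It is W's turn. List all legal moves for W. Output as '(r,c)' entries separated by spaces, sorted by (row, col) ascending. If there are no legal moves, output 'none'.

(0,0): no bracket -> illegal
(0,1): no bracket -> illegal
(0,4): no bracket -> illegal
(0,5): no bracket -> illegal
(1,0): flips 1 -> legal
(1,3): no bracket -> illegal
(1,4): flips 1 -> legal
(2,0): flips 1 -> legal
(2,1): no bracket -> illegal
(2,5): no bracket -> illegal
(3,1): no bracket -> illegal
(3,5): flips 2 -> legal
(4,2): no bracket -> illegal
(4,3): no bracket -> illegal
(4,4): no bracket -> illegal
(4,5): flips 2 -> legal

Answer: (1,0) (1,4) (2,0) (3,5) (4,5)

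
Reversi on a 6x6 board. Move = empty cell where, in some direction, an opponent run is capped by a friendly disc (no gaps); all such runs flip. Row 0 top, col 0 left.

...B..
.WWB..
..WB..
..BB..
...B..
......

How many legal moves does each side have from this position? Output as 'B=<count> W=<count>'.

-- B to move --
(0,0): flips 2 -> legal
(0,1): flips 1 -> legal
(0,2): flips 2 -> legal
(1,0): flips 2 -> legal
(2,0): no bracket -> illegal
(2,1): flips 2 -> legal
(3,1): flips 1 -> legal
B mobility = 6
-- W to move --
(0,2): no bracket -> illegal
(0,4): flips 1 -> legal
(1,4): flips 1 -> legal
(2,1): no bracket -> illegal
(2,4): flips 1 -> legal
(3,1): no bracket -> illegal
(3,4): flips 1 -> legal
(4,1): no bracket -> illegal
(4,2): flips 1 -> legal
(4,4): flips 1 -> legal
(5,2): no bracket -> illegal
(5,3): no bracket -> illegal
(5,4): no bracket -> illegal
W mobility = 6

Answer: B=6 W=6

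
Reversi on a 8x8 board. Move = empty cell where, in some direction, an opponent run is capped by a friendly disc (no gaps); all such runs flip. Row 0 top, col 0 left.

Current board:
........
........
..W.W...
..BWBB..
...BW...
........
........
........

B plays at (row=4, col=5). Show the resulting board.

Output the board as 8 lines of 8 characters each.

Place B at (4,5); scan 8 dirs for brackets.
Dir NW: first cell 'B' (not opp) -> no flip
Dir N: first cell 'B' (not opp) -> no flip
Dir NE: first cell '.' (not opp) -> no flip
Dir W: opp run (4,4) capped by B -> flip
Dir E: first cell '.' (not opp) -> no flip
Dir SW: first cell '.' (not opp) -> no flip
Dir S: first cell '.' (not opp) -> no flip
Dir SE: first cell '.' (not opp) -> no flip
All flips: (4,4)

Answer: ........
........
..W.W...
..BWBB..
...BBB..
........
........
........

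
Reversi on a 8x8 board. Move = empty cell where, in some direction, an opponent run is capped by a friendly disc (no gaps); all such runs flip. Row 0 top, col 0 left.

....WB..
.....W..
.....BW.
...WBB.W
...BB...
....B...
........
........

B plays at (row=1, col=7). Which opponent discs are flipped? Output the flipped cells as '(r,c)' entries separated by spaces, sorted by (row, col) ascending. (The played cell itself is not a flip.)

Answer: (2,6)

Derivation:
Dir NW: first cell '.' (not opp) -> no flip
Dir N: first cell '.' (not opp) -> no flip
Dir NE: edge -> no flip
Dir W: first cell '.' (not opp) -> no flip
Dir E: edge -> no flip
Dir SW: opp run (2,6) capped by B -> flip
Dir S: first cell '.' (not opp) -> no flip
Dir SE: edge -> no flip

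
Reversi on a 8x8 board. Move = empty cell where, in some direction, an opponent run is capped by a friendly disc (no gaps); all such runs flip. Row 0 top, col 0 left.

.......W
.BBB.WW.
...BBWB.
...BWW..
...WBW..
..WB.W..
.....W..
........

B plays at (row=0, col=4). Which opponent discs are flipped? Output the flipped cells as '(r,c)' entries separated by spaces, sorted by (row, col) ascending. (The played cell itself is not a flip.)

Dir NW: edge -> no flip
Dir N: edge -> no flip
Dir NE: edge -> no flip
Dir W: first cell '.' (not opp) -> no flip
Dir E: first cell '.' (not opp) -> no flip
Dir SW: first cell 'B' (not opp) -> no flip
Dir S: first cell '.' (not opp) -> no flip
Dir SE: opp run (1,5) capped by B -> flip

Answer: (1,5)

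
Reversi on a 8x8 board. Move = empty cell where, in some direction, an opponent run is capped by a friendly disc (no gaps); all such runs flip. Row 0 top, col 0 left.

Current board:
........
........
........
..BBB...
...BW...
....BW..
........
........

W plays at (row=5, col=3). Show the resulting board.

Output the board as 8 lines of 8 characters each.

Answer: ........
........
........
..BBB...
...BW...
...WWW..
........
........

Derivation:
Place W at (5,3); scan 8 dirs for brackets.
Dir NW: first cell '.' (not opp) -> no flip
Dir N: opp run (4,3) (3,3), next='.' -> no flip
Dir NE: first cell 'W' (not opp) -> no flip
Dir W: first cell '.' (not opp) -> no flip
Dir E: opp run (5,4) capped by W -> flip
Dir SW: first cell '.' (not opp) -> no flip
Dir S: first cell '.' (not opp) -> no flip
Dir SE: first cell '.' (not opp) -> no flip
All flips: (5,4)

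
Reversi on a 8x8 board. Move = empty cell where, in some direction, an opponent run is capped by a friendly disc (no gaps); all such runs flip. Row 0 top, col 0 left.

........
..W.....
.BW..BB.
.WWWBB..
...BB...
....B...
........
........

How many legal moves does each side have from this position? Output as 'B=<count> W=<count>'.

Answer: B=5 W=8

Derivation:
-- B to move --
(0,1): no bracket -> illegal
(0,2): no bracket -> illegal
(0,3): flips 1 -> legal
(1,1): flips 2 -> legal
(1,3): no bracket -> illegal
(2,0): no bracket -> illegal
(2,3): flips 2 -> legal
(2,4): no bracket -> illegal
(3,0): flips 3 -> legal
(4,0): no bracket -> illegal
(4,1): flips 1 -> legal
(4,2): no bracket -> illegal
B mobility = 5
-- W to move --
(1,0): flips 1 -> legal
(1,1): flips 1 -> legal
(1,4): no bracket -> illegal
(1,5): no bracket -> illegal
(1,6): no bracket -> illegal
(1,7): no bracket -> illegal
(2,0): flips 1 -> legal
(2,3): no bracket -> illegal
(2,4): no bracket -> illegal
(2,7): no bracket -> illegal
(3,0): flips 1 -> legal
(3,6): flips 2 -> legal
(3,7): no bracket -> illegal
(4,2): no bracket -> illegal
(4,5): no bracket -> illegal
(4,6): no bracket -> illegal
(5,2): no bracket -> illegal
(5,3): flips 1 -> legal
(5,5): flips 1 -> legal
(6,3): no bracket -> illegal
(6,4): no bracket -> illegal
(6,5): flips 2 -> legal
W mobility = 8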